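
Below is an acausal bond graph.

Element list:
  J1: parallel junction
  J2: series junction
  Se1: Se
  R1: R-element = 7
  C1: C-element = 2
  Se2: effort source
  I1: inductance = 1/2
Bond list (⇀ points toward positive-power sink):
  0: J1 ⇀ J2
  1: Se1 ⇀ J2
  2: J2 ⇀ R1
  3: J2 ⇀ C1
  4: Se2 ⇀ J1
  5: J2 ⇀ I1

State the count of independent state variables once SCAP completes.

bond 1 |J2  (source Se1 imposes e)
bond 4 |J1  (Se2: effort source, stroke at far end)
bond 0 |J2  (0-jn J1 has e-setter on 4)
bond 3 |J2  (C1 outputs effort q/C1)
bond 5 |I1  (I1 integral (f out))
bond 2 |J2  (J2: bond 5 brought flow, rest push out)

2  (C1, I1 all integral)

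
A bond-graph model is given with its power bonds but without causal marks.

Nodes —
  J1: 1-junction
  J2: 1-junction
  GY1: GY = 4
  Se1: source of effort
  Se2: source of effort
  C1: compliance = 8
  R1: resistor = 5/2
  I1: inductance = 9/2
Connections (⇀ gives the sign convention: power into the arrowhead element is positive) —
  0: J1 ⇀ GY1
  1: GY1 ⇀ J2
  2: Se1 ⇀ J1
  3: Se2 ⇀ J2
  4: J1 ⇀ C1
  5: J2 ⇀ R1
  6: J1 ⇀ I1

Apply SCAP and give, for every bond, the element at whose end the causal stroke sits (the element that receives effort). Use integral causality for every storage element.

#2 stroke→J1  (Se1 fixes effort; stroke away)
#3 stroke→J2  (Se2 (Se) sets effort on bond)
#4 stroke→J1  (C1 outputs effort q/C1)
#6 stroke→I1  (I1: I, integral causality)
#0 stroke→J1  (J1: bond 6 brought flow, rest push out)
#1 stroke→J2  (through GY1, causality inverts; strokes same side of GY1)
#5 stroke→R1  (J2: last free bond brings flow in)

β0 stroke at J1
β1 stroke at J2
β2 stroke at J1
β3 stroke at J2
β4 stroke at J1
β5 stroke at R1
β6 stroke at I1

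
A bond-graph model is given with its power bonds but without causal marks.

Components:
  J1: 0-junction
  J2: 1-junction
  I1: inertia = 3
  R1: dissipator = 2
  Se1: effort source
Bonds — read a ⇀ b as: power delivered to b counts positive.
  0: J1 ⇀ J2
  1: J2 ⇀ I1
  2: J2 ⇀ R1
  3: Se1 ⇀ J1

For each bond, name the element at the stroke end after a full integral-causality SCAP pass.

β3 stroke→J1  (Se1 (Se) sets effort on bond)
β0 stroke→J2  (J1: bond 3 brought effort, rest push out)
β1 stroke→I1  (I1 outputs flow p/I1)
β2 stroke→J2  (J2: bond 1 brought flow, rest push out)

bond 0 stroke at J2
bond 1 stroke at I1
bond 2 stroke at J2
bond 3 stroke at J1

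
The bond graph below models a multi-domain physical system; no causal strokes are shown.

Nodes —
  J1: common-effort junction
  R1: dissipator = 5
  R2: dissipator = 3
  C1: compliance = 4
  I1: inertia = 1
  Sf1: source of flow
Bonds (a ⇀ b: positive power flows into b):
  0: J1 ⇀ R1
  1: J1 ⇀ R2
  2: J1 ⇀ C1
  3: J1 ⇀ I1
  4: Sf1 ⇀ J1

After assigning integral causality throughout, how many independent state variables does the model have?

2  (C1, I1 all integral)

#4 →Sf1  (Sf1 (Sf) sets flow on bond)
#2 →J1  (prefer integral on C1)
#0 →R1  (0-jn J1 has e-setter on 2)
#1 →R2  (common-e at J1 fixed by 2)
#3 →I1  (0-jn J1 has e-setter on 2)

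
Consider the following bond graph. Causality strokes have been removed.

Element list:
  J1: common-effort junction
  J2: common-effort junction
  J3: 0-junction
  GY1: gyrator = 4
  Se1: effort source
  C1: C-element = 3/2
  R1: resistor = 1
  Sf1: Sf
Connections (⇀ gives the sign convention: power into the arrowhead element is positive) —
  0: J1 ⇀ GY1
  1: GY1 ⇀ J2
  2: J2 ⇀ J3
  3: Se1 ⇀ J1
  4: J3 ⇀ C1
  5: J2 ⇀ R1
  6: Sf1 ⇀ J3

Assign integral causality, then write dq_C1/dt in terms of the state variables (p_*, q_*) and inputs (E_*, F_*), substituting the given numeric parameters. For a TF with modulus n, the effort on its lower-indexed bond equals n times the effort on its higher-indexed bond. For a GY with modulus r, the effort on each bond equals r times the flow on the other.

bond 3 stroke at J1  (Se1 fixes effort; stroke away)
bond 6 stroke at Sf1  (Sf1: flow source, stroke at near end)
bond 0 stroke at GY1  (common-e at J1 fixed by 3)
bond 1 stroke at GY1  (through GY1, causality inverts; strokes same side of GY1)
bond 4 stroke at J3  (C1 outputs effort q/C1)
bond 2 stroke at J2  (J3 effort already set via bond 4)
bond 5 stroke at R1  (J2 effort already set via bond 2)

dq_C1/dt = E_Se1/4 + F_Sf1 - 2*q_C1/3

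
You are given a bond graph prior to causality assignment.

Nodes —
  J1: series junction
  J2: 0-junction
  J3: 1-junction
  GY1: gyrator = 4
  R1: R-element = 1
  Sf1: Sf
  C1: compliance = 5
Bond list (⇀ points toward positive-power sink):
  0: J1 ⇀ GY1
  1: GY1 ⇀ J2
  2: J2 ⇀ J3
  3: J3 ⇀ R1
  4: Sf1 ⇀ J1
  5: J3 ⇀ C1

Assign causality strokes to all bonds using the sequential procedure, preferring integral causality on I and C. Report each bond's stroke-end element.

#4 stroke at Sf1  (Sf1 fixes flow; stroke at Sf1)
#0 stroke at J1  (1-jn J1 has f-setter on 4)
#1 stroke at J2  (GY1: gyrator matches bond 0)
#2 stroke at J3  (0-jn J2 has e-setter on 1)
#5 stroke at J3  (C1 integral (e out))
#3 stroke at R1  (closing 1-jn rule on J3)

#0 |J1
#1 |J2
#2 |J3
#3 |R1
#4 |Sf1
#5 |J3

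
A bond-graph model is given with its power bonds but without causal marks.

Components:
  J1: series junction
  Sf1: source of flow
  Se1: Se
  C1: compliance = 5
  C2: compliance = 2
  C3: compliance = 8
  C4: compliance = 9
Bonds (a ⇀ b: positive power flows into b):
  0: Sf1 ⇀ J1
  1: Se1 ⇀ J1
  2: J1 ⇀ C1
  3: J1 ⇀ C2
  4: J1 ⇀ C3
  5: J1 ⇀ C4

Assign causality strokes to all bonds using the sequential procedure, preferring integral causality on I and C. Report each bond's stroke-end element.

#0 stroke→Sf1  (source Sf1 imposes f)
#1 stroke→J1  (Se1: effort source, stroke at far end)
#2 stroke→J1  (1-jn J1 has f-setter on 0)
#3 stroke→J1  (J1 flow already set via bond 0)
#4 stroke→J1  (J1 flow already set via bond 0)
#5 stroke→J1  (1-jn J1 has f-setter on 0)

β0 →Sf1
β1 →J1
β2 →J1
β3 →J1
β4 →J1
β5 →J1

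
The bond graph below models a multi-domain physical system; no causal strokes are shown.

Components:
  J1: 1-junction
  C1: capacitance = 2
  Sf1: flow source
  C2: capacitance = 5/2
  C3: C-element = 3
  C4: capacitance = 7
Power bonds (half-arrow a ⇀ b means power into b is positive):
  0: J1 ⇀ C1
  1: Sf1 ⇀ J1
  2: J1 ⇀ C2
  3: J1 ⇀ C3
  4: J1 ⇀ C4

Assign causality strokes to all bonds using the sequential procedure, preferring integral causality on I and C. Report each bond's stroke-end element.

β1 |Sf1  (source Sf1 imposes f)
β0 |J1  (J1: bond 1 brought flow, rest push out)
β2 |J1  (J1: bond 1 brought flow, rest push out)
β3 |J1  (1-jn J1 has f-setter on 1)
β4 |J1  (J1: bond 1 brought flow, rest push out)

bond 0 →J1
bond 1 →Sf1
bond 2 →J1
bond 3 →J1
bond 4 →J1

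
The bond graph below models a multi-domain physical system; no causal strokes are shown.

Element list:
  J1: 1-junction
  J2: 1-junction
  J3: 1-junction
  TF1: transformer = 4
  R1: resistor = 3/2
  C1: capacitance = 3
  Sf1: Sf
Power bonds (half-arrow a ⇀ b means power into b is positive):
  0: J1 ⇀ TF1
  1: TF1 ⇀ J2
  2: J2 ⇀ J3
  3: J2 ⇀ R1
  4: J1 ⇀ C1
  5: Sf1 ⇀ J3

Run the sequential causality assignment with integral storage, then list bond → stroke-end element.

#5 stroke→Sf1  (Sf1 fixes flow; stroke at Sf1)
#2 stroke→J3  (common-f at J3 fixed by 5)
#1 stroke→J2  (J2 flow already set via bond 2)
#3 stroke→J2  (1-jn J2 has f-setter on 2)
#0 stroke→TF1  (TF1 one-in-one-out from 1)
#4 stroke→J1  (1-jn J1 has f-setter on 0)

β0 stroke at TF1
β1 stroke at J2
β2 stroke at J3
β3 stroke at J2
β4 stroke at J1
β5 stroke at Sf1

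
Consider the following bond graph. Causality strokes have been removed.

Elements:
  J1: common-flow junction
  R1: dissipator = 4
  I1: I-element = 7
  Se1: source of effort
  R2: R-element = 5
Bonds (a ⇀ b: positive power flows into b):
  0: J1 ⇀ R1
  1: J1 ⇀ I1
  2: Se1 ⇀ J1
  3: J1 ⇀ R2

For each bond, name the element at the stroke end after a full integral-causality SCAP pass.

#2 stroke at J1  (Se1 fixes effort; stroke away)
#1 stroke at I1  (I1: I, integral causality)
#0 stroke at J1  (J1: bond 1 brought flow, rest push out)
#3 stroke at J1  (J1 flow already set via bond 1)

β0 stroke at J1
β1 stroke at I1
β2 stroke at J1
β3 stroke at J1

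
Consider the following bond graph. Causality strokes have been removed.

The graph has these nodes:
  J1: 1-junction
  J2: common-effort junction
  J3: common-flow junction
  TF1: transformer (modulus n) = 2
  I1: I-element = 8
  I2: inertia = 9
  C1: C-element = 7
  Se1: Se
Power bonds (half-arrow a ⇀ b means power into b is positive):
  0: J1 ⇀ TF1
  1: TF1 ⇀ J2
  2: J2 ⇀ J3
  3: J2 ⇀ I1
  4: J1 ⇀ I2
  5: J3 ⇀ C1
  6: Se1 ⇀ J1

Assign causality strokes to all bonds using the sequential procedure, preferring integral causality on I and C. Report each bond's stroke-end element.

#6 |J1  (Se1: effort source, stroke at far end)
#3 |I1  (prefer integral on I1)
#4 |I2  (I2: I, integral causality)
#0 |J1  (1-jn J1 has f-setter on 4)
#1 |TF1  (through TF1, causality passes straight; one stroke at TF1)
#2 |J2  (J2: last free bond brings effort in)
#5 |J3  (common-f at J3 fixed by 2)

b0 →J1
b1 →TF1
b2 →J2
b3 →I1
b4 →I2
b5 →J3
b6 →J1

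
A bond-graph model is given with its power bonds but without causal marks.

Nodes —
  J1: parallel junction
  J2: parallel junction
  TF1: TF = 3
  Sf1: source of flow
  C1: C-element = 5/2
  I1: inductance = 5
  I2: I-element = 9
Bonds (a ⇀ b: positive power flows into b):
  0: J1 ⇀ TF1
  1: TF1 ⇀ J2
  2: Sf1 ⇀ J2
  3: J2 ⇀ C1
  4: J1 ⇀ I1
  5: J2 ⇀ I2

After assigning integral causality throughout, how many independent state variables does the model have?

3  (C1, I1, I2 all integral)

β2 stroke→Sf1  (source Sf1 imposes f)
β3 stroke→J2  (prefer integral on C1)
β1 stroke→TF1  (J2 effort already set via bond 3)
β5 stroke→I2  (J2: bond 3 brought effort, rest push out)
β0 stroke→J1  (TF1 one-in-one-out from 1)
β4 stroke→I1  (J1 effort already set via bond 0)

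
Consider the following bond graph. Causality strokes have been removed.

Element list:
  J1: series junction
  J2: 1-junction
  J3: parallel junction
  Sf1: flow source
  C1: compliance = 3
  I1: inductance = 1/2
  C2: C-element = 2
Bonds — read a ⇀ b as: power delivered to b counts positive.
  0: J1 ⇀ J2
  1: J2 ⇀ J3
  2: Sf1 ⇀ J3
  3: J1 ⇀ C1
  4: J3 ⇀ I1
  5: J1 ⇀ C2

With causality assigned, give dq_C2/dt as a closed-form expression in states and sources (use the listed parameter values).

b2 stroke→Sf1  (Sf1 (Sf) sets flow on bond)
b3 stroke→J1  (C1: C, integral causality)
b4 stroke→I1  (I1: I, integral causality)
b1 stroke→J3  (J3 needs exactly one e-in)
b0 stroke→J2  (common-f at J2 fixed by 1)
b5 stroke→J1  (J1: bond 0 brought flow, rest push out)

dq_C2/dt = -F_Sf1 + 2*p_I1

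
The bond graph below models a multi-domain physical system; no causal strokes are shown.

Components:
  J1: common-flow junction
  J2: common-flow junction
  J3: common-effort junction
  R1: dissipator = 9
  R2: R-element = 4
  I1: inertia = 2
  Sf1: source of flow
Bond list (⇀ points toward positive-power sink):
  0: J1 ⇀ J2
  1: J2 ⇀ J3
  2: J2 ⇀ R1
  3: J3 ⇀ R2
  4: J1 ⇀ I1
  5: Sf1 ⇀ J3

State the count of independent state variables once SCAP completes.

bond 5 stroke at Sf1  (Sf1 fixes flow; stroke at Sf1)
bond 4 stroke at I1  (prefer integral on I1)
bond 0 stroke at J1  (J1 flow already set via bond 4)
bond 1 stroke at J2  (1-jn J2 has f-setter on 0)
bond 2 stroke at J2  (J2: bond 0 brought flow, rest push out)
bond 3 stroke at J3  (only one effort-in slot at J3)

1  (I1 all integral)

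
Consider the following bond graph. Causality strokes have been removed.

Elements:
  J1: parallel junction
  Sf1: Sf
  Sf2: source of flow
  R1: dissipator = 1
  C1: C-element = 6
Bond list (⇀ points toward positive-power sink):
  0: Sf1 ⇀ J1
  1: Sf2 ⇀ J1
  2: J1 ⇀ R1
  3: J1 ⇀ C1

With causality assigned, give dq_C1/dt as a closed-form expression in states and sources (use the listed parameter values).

dq_C1/dt = F_Sf1 + F_Sf2 - q_C1/6

β0 |Sf1  (Sf1: flow source, stroke at near end)
β1 |Sf2  (Sf2 fixes flow; stroke at Sf2)
β3 |J1  (C1 integral (e out))
β2 |R1  (J1: bond 3 brought effort, rest push out)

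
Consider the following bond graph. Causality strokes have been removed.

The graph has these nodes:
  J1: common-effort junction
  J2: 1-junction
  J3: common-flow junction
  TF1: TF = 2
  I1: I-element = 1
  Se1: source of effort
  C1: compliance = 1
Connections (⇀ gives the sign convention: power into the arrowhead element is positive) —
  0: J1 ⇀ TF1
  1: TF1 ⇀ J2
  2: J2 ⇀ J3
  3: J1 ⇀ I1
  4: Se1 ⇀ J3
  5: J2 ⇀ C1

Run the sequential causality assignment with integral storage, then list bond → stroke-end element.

bond 0 |J1
bond 1 |TF1
bond 2 |J2
bond 3 |I1
bond 4 |J3
bond 5 |J2

b4 stroke at J3  (Se1: effort source, stroke at far end)
b2 stroke at J2  (only one flow-in slot at J3)
b3 stroke at I1  (prefer integral on I1)
b0 stroke at J1  (J1 needs exactly one e-in)
b1 stroke at TF1  (TF1: transformer flips bond 0)
b5 stroke at J2  (J2 flow already set via bond 1)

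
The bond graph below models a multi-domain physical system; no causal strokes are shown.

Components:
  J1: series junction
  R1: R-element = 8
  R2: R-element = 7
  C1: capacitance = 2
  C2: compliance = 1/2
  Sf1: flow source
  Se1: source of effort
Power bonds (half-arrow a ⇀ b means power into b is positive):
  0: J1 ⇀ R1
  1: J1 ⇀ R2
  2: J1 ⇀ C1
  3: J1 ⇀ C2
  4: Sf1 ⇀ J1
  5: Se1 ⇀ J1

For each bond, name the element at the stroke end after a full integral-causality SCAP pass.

β4 stroke→Sf1  (Sf1 fixes flow; stroke at Sf1)
β5 stroke→J1  (Se1 fixes effort; stroke away)
β0 stroke→J1  (common-f at J1 fixed by 4)
β1 stroke→J1  (common-f at J1 fixed by 4)
β2 stroke→J1  (1-jn J1 has f-setter on 4)
β3 stroke→J1  (common-f at J1 fixed by 4)

β0 →J1
β1 →J1
β2 →J1
β3 →J1
β4 →Sf1
β5 →J1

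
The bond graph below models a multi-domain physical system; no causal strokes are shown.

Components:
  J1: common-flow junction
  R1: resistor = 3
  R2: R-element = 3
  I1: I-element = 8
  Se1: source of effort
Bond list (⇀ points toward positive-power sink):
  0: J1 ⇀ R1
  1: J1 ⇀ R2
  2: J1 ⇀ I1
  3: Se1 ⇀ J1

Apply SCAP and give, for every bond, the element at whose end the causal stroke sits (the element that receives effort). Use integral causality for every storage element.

bond 0 stroke→J1
bond 1 stroke→J1
bond 2 stroke→I1
bond 3 stroke→J1

b3 stroke at J1  (Se1 (Se) sets effort on bond)
b2 stroke at I1  (I1: I, integral causality)
b0 stroke at J1  (common-f at J1 fixed by 2)
b1 stroke at J1  (J1: bond 2 brought flow, rest push out)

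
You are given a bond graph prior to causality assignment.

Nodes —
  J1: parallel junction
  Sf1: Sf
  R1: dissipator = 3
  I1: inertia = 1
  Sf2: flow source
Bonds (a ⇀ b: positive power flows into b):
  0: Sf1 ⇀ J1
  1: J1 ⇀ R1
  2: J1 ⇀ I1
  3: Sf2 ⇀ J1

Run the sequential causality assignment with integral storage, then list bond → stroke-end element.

bond 0 |Sf1
bond 1 |J1
bond 2 |I1
bond 3 |Sf2

b0 stroke at Sf1  (Sf1 fixes flow; stroke at Sf1)
b3 stroke at Sf2  (Sf2 (Sf) sets flow on bond)
b2 stroke at I1  (I1 outputs flow p/I1)
b1 stroke at J1  (J1: last free bond brings effort in)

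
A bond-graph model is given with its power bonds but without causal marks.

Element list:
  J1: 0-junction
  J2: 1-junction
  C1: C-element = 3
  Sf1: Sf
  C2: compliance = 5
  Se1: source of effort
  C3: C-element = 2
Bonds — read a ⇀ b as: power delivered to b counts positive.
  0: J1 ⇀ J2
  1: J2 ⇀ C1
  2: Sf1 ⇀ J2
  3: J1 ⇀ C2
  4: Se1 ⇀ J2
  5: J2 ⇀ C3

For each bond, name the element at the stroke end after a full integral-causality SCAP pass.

β0 →J2
β1 →J2
β2 →Sf1
β3 →J1
β4 →J2
β5 →J2

#2 stroke→Sf1  (Sf1 (Sf) sets flow on bond)
#4 stroke→J2  (Se1 fixes effort; stroke away)
#0 stroke→J2  (J2: bond 2 brought flow, rest push out)
#1 stroke→J2  (1-jn J2 has f-setter on 2)
#5 stroke→J2  (J2: bond 2 brought flow, rest push out)
#3 stroke→J1  (J1: last free bond brings effort in)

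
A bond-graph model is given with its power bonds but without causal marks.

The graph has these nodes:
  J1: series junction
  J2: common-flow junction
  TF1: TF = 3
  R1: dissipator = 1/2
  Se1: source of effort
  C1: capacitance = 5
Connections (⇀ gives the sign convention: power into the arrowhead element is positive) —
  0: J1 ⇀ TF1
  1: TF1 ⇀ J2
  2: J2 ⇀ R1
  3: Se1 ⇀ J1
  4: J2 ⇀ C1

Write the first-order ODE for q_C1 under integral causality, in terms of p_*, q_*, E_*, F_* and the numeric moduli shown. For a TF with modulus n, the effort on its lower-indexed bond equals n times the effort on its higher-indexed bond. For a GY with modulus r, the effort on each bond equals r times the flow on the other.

bond 3 |J1  (source Se1 imposes e)
bond 0 |TF1  (closing 1-jn rule on J1)
bond 1 |J2  (TF1: transformer flips bond 0)
bond 4 |J2  (C1 outputs effort q/C1)
bond 2 |R1  (J2 needs exactly one f-in)

dq_C1/dt = 2*E_Se1/3 - 2*q_C1/5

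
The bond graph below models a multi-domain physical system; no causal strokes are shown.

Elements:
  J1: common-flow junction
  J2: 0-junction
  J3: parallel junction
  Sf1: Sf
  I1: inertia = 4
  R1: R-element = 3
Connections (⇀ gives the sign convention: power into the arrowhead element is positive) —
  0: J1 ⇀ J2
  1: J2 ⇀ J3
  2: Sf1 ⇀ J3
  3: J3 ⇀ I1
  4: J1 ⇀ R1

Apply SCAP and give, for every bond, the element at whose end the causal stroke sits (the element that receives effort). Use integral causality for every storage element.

β2 stroke at Sf1  (Sf1 fixes flow; stroke at Sf1)
β3 stroke at I1  (prefer integral on I1)
β1 stroke at J3  (J3: last free bond brings effort in)
β0 stroke at J2  (J2: last free bond brings effort in)
β4 stroke at J1  (1-jn J1 has f-setter on 0)

β0 stroke at J2
β1 stroke at J3
β2 stroke at Sf1
β3 stroke at I1
β4 stroke at J1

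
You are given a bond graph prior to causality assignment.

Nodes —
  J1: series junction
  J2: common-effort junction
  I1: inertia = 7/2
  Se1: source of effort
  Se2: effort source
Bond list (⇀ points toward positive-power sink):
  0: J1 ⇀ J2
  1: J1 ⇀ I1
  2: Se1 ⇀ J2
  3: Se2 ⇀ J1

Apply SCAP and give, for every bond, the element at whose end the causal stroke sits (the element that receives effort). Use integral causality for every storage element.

#0 →J1
#1 →I1
#2 →J2
#3 →J1

b2 |J2  (Se1 fixes effort; stroke away)
b3 |J1  (Se2 fixes effort; stroke away)
b0 |J1  (J2: bond 2 brought effort, rest push out)
b1 |I1  (J1 needs exactly one f-in)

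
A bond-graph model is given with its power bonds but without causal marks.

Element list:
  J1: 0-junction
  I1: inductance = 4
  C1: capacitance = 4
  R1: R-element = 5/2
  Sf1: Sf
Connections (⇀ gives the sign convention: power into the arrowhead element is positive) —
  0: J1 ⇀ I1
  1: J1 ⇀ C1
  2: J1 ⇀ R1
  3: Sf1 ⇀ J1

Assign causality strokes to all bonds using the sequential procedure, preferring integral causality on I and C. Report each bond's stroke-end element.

#3 stroke at Sf1  (Sf1 (Sf) sets flow on bond)
#0 stroke at I1  (I1 outputs flow p/I1)
#1 stroke at J1  (C1: C, integral causality)
#2 stroke at R1  (J1: bond 1 brought effort, rest push out)

bond 0 stroke→I1
bond 1 stroke→J1
bond 2 stroke→R1
bond 3 stroke→Sf1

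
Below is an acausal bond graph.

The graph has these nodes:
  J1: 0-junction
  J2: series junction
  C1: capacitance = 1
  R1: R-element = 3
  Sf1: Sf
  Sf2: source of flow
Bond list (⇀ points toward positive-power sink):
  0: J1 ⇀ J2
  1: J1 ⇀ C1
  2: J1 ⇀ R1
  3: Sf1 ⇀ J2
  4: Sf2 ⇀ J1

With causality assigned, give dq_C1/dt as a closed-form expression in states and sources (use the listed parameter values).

dq_C1/dt = -F_Sf1 + F_Sf2 - q_C1/3

bond 3 stroke at Sf1  (Sf1: flow source, stroke at near end)
bond 4 stroke at Sf2  (Sf2: flow source, stroke at near end)
bond 0 stroke at J2  (J2 flow already set via bond 3)
bond 1 stroke at J1  (prefer integral on C1)
bond 2 stroke at R1  (common-e at J1 fixed by 1)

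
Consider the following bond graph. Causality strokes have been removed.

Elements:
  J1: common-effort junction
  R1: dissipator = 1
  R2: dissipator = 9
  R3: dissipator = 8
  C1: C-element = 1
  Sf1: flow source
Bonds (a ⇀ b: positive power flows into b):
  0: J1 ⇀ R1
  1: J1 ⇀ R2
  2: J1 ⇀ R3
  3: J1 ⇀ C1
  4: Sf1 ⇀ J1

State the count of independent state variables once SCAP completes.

1  (C1 all integral)

#4 stroke at Sf1  (Sf1: flow source, stroke at near end)
#3 stroke at J1  (C1 integral (e out))
#0 stroke at R1  (J1: bond 3 brought effort, rest push out)
#1 stroke at R2  (0-jn J1 has e-setter on 3)
#2 stroke at R3  (J1 effort already set via bond 3)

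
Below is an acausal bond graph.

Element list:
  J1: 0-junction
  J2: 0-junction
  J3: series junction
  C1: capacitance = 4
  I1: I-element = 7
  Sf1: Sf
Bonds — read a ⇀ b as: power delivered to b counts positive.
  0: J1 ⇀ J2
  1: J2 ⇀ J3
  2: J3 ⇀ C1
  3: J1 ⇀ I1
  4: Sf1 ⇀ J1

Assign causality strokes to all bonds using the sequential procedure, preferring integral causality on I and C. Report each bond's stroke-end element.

#0 |J1
#1 |J2
#2 |J3
#3 |I1
#4 |Sf1

β4 stroke at Sf1  (Sf1: flow source, stroke at near end)
β2 stroke at J3  (C1 integral (e out))
β1 stroke at J2  (J3 needs exactly one f-in)
β0 stroke at J1  (0-jn J2 has e-setter on 1)
β3 stroke at I1  (J1: bond 0 brought effort, rest push out)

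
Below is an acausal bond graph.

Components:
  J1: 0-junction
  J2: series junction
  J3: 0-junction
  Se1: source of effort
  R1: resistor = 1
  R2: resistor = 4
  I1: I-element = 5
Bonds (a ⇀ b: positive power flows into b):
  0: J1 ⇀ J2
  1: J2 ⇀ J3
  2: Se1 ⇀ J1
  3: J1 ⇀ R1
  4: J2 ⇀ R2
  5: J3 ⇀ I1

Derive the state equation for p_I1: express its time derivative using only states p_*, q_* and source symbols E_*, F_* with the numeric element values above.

b2 stroke→J1  (Se1 fixes effort; stroke away)
b0 stroke→J2  (J1 effort already set via bond 2)
b3 stroke→R1  (common-e at J1 fixed by 2)
b5 stroke→I1  (prefer integral on I1)
b1 stroke→J3  (J3 needs exactly one e-in)
b4 stroke→J2  (common-f at J2 fixed by 1)

dp_I1/dt = E_Se1 - 4*p_I1/5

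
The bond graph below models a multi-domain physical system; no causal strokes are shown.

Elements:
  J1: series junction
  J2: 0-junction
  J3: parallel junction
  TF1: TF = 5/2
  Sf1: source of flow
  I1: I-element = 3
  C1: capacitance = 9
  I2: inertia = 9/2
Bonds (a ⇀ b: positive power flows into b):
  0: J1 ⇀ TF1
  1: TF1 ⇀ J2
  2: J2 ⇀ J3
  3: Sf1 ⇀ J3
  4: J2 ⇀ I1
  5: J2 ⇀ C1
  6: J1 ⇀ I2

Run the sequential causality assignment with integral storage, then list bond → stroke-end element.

β3 stroke→Sf1  (Sf1 fixes flow; stroke at Sf1)
β2 stroke→J3  (J3 needs exactly one e-in)
β4 stroke→I1  (I1: I, integral causality)
β5 stroke→J2  (C1: C, integral causality)
β1 stroke→TF1  (J2 effort already set via bond 5)
β0 stroke→J1  (through TF1, causality passes straight; one stroke at TF1)
β6 stroke→I2  (only one flow-in slot at J1)

β0 |J1
β1 |TF1
β2 |J3
β3 |Sf1
β4 |I1
β5 |J2
β6 |I2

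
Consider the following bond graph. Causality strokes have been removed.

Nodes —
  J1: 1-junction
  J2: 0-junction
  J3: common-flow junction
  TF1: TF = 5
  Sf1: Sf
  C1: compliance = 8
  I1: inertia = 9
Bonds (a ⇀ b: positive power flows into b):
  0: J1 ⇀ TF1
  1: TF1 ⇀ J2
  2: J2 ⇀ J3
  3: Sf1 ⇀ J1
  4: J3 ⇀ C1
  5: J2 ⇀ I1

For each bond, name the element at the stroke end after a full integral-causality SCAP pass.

#3 stroke→Sf1  (Sf1: flow source, stroke at near end)
#0 stroke→J1  (common-f at J1 fixed by 3)
#1 stroke→TF1  (through TF1, causality passes straight; one stroke at TF1)
#4 stroke→J3  (prefer integral on C1)
#2 stroke→J2  (J3 needs exactly one f-in)
#5 stroke→I1  (0-jn J2 has e-setter on 2)

β0 stroke at J1
β1 stroke at TF1
β2 stroke at J2
β3 stroke at Sf1
β4 stroke at J3
β5 stroke at I1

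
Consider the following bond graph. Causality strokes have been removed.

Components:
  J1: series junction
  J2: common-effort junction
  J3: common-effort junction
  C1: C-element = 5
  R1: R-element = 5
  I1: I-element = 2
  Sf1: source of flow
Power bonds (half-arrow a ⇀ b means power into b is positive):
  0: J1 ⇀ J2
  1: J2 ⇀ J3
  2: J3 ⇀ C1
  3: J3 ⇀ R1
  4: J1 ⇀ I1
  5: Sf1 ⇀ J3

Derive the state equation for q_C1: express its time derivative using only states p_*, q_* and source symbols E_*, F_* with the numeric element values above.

dq_C1/dt = F_Sf1 + p_I1/2 - q_C1/25

b5 |Sf1  (source Sf1 imposes f)
b2 |J3  (C1: C, integral causality)
b1 |J2  (J3: bond 2 brought effort, rest push out)
b3 |R1  (0-jn J3 has e-setter on 2)
b0 |J1  (0-jn J2 has e-setter on 1)
b4 |I1  (J1 needs exactly one f-in)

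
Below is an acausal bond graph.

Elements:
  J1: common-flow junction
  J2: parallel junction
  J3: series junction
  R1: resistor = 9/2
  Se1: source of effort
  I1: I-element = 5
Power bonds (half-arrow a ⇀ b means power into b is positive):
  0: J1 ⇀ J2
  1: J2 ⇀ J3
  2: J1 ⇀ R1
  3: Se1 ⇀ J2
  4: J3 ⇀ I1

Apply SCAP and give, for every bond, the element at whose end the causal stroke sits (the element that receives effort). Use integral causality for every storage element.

b0 stroke at J1
b1 stroke at J3
b2 stroke at R1
b3 stroke at J2
b4 stroke at I1

b3 stroke→J2  (Se1: effort source, stroke at far end)
b0 stroke→J1  (common-e at J2 fixed by 3)
b1 stroke→J3  (0-jn J2 has e-setter on 3)
b4 stroke→I1  (closing 1-jn rule on J3)
b2 stroke→R1  (closing 1-jn rule on J1)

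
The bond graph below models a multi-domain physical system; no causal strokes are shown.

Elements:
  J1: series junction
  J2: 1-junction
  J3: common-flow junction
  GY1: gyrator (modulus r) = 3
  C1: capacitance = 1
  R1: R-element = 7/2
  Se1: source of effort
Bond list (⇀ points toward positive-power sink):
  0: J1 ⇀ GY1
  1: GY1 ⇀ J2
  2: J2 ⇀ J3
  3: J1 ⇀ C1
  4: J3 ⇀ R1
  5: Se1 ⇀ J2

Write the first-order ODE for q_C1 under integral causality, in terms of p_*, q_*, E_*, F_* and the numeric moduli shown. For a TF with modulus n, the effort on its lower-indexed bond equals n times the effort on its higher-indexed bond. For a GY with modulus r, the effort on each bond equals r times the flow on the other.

#5 →J2  (Se1 fixes effort; stroke away)
#3 →J1  (C1: C, integral causality)
#0 →GY1  (J1 needs exactly one f-in)
#1 →GY1  (GY GY1: same side as bond 0)
#2 →J2  (common-f at J2 fixed by 1)
#4 →J3  (common-f at J3 fixed by 2)

dq_C1/dt = -E_Se1/3 - 7*q_C1/18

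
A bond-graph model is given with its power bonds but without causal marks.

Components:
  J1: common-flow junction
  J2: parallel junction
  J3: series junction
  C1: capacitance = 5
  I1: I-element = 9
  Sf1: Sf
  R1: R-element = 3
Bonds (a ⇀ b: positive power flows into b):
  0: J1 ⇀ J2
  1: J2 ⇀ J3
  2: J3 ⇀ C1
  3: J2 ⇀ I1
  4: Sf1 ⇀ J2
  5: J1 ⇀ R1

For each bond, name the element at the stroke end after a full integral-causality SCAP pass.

β0 |J1
β1 |J2
β2 |J3
β3 |I1
β4 |Sf1
β5 |R1

β4 →Sf1  (Sf1: flow source, stroke at near end)
β2 →J3  (prefer integral on C1)
β1 →J2  (only one flow-in slot at J3)
β0 →J1  (0-jn J2 has e-setter on 1)
β3 →I1  (J2 effort already set via bond 1)
β5 →R1  (J1 needs exactly one f-in)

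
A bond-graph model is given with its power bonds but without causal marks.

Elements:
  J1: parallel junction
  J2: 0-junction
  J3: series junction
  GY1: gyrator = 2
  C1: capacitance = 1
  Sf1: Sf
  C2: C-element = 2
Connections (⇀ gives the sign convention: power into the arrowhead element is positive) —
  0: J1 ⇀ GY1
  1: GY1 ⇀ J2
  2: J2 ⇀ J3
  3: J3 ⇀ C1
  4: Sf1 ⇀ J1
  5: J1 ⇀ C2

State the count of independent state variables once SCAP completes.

2  (C1, C2 all integral)

b4 |Sf1  (Sf1 fixes flow; stroke at Sf1)
b3 |J3  (C1 integral (e out))
b2 |J2  (J3: last free bond brings flow in)
b1 |GY1  (J2 effort already set via bond 2)
b0 |GY1  (through GY1, causality inverts; strokes same side of GY1)
b5 |J1  (J1: last free bond brings effort in)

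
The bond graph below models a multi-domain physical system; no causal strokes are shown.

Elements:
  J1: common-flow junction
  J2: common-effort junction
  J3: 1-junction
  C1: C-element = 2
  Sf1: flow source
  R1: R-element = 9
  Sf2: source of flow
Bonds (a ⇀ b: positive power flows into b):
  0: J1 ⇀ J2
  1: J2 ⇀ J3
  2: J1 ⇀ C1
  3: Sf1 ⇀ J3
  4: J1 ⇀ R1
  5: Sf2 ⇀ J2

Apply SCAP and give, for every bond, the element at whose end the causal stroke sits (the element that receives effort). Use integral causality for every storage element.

#3 stroke→Sf1  (Sf1 (Sf) sets flow on bond)
#5 stroke→Sf2  (Sf2 (Sf) sets flow on bond)
#1 stroke→J3  (1-jn J3 has f-setter on 3)
#0 stroke→J2  (closing 0-jn rule on J2)
#2 stroke→J1  (J1 flow already set via bond 0)
#4 stroke→J1  (J1: bond 0 brought flow, rest push out)

bond 0 stroke→J2
bond 1 stroke→J3
bond 2 stroke→J1
bond 3 stroke→Sf1
bond 4 stroke→J1
bond 5 stroke→Sf2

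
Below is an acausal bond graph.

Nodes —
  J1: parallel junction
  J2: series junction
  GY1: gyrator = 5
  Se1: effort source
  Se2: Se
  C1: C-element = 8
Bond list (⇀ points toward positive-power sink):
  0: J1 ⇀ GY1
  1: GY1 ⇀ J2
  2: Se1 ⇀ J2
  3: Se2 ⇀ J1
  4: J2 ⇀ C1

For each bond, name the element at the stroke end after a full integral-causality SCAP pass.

b0 →GY1
b1 →GY1
b2 →J2
b3 →J1
b4 →J2

b2 →J2  (Se1: effort source, stroke at far end)
b3 →J1  (Se2: effort source, stroke at far end)
b0 →GY1  (common-e at J1 fixed by 3)
b1 →GY1  (GY1: gyrator matches bond 0)
b4 →J2  (J2 flow already set via bond 1)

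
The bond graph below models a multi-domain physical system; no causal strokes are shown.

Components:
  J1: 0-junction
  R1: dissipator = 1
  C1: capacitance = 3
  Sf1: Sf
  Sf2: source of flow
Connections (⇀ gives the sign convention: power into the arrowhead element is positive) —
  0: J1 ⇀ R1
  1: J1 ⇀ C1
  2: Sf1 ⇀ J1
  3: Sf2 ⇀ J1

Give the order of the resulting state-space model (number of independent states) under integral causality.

bond 2 stroke→Sf1  (source Sf1 imposes f)
bond 3 stroke→Sf2  (Sf2 fixes flow; stroke at Sf2)
bond 1 stroke→J1  (C1 integral (e out))
bond 0 stroke→R1  (0-jn J1 has e-setter on 1)

1  (C1 all integral)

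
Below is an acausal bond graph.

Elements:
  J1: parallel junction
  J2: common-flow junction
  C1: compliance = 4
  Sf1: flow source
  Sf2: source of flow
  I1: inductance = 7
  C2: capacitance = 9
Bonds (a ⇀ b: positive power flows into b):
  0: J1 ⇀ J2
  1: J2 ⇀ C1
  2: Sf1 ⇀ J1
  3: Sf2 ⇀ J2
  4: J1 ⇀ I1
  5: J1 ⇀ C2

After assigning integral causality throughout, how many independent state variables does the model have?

bond 2 |Sf1  (Sf1 fixes flow; stroke at Sf1)
bond 3 |Sf2  (Sf2: flow source, stroke at near end)
bond 0 |J2  (1-jn J2 has f-setter on 3)
bond 1 |J2  (common-f at J2 fixed by 3)
bond 4 |I1  (I1 integral (f out))
bond 5 |J1  (J1 needs exactly one e-in)

3  (C1, C2, I1 all integral)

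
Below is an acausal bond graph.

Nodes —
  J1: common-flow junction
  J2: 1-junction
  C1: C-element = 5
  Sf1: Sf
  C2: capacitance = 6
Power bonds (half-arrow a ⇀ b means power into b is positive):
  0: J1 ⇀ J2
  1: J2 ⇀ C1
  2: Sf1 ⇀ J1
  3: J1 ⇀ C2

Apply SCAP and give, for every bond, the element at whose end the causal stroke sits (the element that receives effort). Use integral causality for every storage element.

bond 2 stroke→Sf1  (source Sf1 imposes f)
bond 0 stroke→J1  (common-f at J1 fixed by 2)
bond 3 stroke→J1  (1-jn J1 has f-setter on 2)
bond 1 stroke→J2  (J2: bond 0 brought flow, rest push out)

#0 →J1
#1 →J2
#2 →Sf1
#3 →J1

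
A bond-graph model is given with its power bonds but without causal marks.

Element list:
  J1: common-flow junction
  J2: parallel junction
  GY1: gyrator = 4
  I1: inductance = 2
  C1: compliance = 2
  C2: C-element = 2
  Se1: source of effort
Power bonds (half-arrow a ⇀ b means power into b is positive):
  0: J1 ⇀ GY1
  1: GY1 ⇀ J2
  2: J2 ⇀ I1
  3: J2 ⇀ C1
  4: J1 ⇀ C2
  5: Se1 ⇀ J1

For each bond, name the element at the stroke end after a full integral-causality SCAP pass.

β0 stroke at GY1
β1 stroke at GY1
β2 stroke at I1
β3 stroke at J2
β4 stroke at J1
β5 stroke at J1

b5 stroke at J1  (Se1 (Se) sets effort on bond)
b2 stroke at I1  (I1: I, integral causality)
b3 stroke at J2  (C1 outputs effort q/C1)
b1 stroke at GY1  (common-e at J2 fixed by 3)
b0 stroke at GY1  (through GY1, causality inverts; strokes same side of GY1)
b4 stroke at J1  (J1 flow already set via bond 0)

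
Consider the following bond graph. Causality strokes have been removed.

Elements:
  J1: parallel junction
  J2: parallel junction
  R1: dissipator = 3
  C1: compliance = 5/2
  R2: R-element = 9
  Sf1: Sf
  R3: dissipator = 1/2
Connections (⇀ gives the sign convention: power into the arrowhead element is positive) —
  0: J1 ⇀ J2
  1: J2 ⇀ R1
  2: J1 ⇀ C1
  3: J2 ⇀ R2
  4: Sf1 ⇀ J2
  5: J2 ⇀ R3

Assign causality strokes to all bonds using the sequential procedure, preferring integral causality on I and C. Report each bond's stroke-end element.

bond 4 →Sf1  (Sf1: flow source, stroke at near end)
bond 2 →J1  (prefer integral on C1)
bond 0 →J2  (J1: bond 2 brought effort, rest push out)
bond 1 →R1  (J2: bond 0 brought effort, rest push out)
bond 3 →R2  (0-jn J2 has e-setter on 0)
bond 5 →R3  (J2 effort already set via bond 0)

#0 stroke at J2
#1 stroke at R1
#2 stroke at J1
#3 stroke at R2
#4 stroke at Sf1
#5 stroke at R3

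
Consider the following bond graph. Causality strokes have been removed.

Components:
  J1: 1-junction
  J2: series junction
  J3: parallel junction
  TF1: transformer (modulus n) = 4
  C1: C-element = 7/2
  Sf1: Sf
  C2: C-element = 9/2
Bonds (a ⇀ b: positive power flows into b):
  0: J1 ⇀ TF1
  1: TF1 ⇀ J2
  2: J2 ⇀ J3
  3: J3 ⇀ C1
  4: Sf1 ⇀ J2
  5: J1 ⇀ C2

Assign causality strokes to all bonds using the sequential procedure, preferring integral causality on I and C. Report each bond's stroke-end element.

b4 →Sf1  (Sf1: flow source, stroke at near end)
b1 →J2  (J2: bond 4 brought flow, rest push out)
b2 →J2  (J2: bond 4 brought flow, rest push out)
b3 →J3  (closing 0-jn rule on J3)
b0 →TF1  (TF1: transformer flips bond 1)
b5 →J1  (J1 flow already set via bond 0)

b0 stroke→TF1
b1 stroke→J2
b2 stroke→J2
b3 stroke→J3
b4 stroke→Sf1
b5 stroke→J1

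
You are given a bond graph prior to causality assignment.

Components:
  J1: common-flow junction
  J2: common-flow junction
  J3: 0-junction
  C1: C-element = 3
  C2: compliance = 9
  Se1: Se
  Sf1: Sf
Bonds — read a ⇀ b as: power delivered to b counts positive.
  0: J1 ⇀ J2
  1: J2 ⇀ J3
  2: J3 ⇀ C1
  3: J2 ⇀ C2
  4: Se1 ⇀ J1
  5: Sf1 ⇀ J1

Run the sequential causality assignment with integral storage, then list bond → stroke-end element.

β4 |J1  (source Se1 imposes e)
β5 |Sf1  (Sf1 (Sf) sets flow on bond)
β0 |J1  (J1: bond 5 brought flow, rest push out)
β1 |J2  (common-f at J2 fixed by 0)
β3 |J2  (common-f at J2 fixed by 0)
β2 |J3  (J3 needs exactly one e-in)

b0 →J1
b1 →J2
b2 →J3
b3 →J2
b4 →J1
b5 →Sf1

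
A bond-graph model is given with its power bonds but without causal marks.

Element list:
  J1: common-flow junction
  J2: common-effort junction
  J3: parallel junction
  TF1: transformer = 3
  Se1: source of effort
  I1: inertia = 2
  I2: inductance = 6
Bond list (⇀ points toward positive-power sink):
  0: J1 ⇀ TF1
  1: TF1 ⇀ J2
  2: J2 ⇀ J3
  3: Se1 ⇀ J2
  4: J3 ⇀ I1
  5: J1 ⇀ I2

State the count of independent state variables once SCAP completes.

2  (I1, I2 all integral)

#3 stroke→J2  (Se1 (Se) sets effort on bond)
#1 stroke→TF1  (J2: bond 3 brought effort, rest push out)
#2 stroke→J3  (J2: bond 3 brought effort, rest push out)
#4 stroke→I1  (0-jn J3 has e-setter on 2)
#0 stroke→J1  (TF TF1: opposite of bond 1)
#5 stroke→I2  (closing 1-jn rule on J1)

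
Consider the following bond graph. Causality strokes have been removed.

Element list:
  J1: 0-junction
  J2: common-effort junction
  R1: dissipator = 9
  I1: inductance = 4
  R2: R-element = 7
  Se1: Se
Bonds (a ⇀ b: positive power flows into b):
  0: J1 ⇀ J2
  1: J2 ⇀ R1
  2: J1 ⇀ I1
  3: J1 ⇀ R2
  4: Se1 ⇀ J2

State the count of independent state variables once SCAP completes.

1  (I1 all integral)

#4 stroke at J2  (source Se1 imposes e)
#0 stroke at J1  (J2: bond 4 brought effort, rest push out)
#1 stroke at R1  (J2: bond 4 brought effort, rest push out)
#2 stroke at I1  (J1: bond 0 brought effort, rest push out)
#3 stroke at R2  (J1 effort already set via bond 0)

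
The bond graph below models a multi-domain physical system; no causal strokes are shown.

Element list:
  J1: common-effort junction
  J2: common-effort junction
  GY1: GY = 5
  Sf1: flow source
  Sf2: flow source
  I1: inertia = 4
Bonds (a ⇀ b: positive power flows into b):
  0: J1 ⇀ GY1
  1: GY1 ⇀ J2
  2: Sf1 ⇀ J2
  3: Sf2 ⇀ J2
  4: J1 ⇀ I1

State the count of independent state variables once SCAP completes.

1  (I1 all integral)

b2 →Sf1  (source Sf1 imposes f)
b3 →Sf2  (source Sf2 imposes f)
b1 →J2  (J2 needs exactly one e-in)
b0 →J1  (GY1 both-in/both-out from 1)
b4 →I1  (J1: bond 0 brought effort, rest push out)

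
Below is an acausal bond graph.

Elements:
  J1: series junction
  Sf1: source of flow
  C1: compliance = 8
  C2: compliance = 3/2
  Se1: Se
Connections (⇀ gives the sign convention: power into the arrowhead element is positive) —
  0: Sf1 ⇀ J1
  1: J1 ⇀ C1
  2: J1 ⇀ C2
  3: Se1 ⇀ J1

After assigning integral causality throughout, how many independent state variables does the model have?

#0 →Sf1  (Sf1 fixes flow; stroke at Sf1)
#3 →J1  (Se1: effort source, stroke at far end)
#1 →J1  (J1: bond 0 brought flow, rest push out)
#2 →J1  (common-f at J1 fixed by 0)

2  (C1, C2 all integral)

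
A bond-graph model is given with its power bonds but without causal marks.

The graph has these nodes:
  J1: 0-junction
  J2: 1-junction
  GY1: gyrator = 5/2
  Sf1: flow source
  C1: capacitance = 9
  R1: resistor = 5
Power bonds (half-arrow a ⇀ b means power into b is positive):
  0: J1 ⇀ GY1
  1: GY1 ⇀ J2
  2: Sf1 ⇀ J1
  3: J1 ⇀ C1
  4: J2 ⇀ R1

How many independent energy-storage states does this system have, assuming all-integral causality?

bond 2 stroke at Sf1  (source Sf1 imposes f)
bond 3 stroke at J1  (C1 outputs effort q/C1)
bond 0 stroke at GY1  (0-jn J1 has e-setter on 3)
bond 1 stroke at GY1  (through GY1, causality inverts; strokes same side of GY1)
bond 4 stroke at J2  (1-jn J2 has f-setter on 1)

1  (C1 all integral)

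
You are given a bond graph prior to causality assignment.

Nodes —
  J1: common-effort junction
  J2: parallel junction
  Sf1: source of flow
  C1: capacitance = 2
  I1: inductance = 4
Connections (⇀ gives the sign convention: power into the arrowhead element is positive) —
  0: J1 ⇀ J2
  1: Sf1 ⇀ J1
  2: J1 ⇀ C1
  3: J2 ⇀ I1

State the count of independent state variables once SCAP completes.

#1 stroke→Sf1  (source Sf1 imposes f)
#2 stroke→J1  (C1 outputs effort q/C1)
#0 stroke→J2  (common-e at J1 fixed by 2)
#3 stroke→I1  (0-jn J2 has e-setter on 0)

2  (C1, I1 all integral)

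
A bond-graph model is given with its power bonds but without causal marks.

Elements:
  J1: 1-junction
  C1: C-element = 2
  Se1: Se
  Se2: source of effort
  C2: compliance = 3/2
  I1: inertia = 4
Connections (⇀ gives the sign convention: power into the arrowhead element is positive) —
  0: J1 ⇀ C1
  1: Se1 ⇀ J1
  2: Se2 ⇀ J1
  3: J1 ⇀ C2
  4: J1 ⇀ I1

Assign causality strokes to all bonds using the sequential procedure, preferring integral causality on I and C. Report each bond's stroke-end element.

bond 0 stroke at J1
bond 1 stroke at J1
bond 2 stroke at J1
bond 3 stroke at J1
bond 4 stroke at I1

#1 |J1  (Se1 (Se) sets effort on bond)
#2 |J1  (Se2: effort source, stroke at far end)
#0 |J1  (C1 outputs effort q/C1)
#3 |J1  (C2 integral (e out))
#4 |I1  (closing 1-jn rule on J1)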